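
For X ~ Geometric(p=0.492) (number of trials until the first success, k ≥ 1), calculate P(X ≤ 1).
0.492000

We have X ~ Geometric(p=0.492) (number of trials until the first success, k ≥ 1).

The CDF gives us P(X ≤ k).

Using the CDF:
P(X ≤ 1) = 0.492000

This means there's approximately a 49.2% chance that X is at most 1.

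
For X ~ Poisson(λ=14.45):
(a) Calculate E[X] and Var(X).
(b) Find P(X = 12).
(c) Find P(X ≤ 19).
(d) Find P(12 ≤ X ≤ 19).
(a) E[X] = 14.4500, Var(X) = 14.4500
(b) P(X = 12) = 0.091732
(c) P(X ≤ 19) = 0.903619
(d) P(12 ≤ X ≤ 19) = 0.679701

We have X ~ Poisson(λ=14.45).

(a) Moments:
E[X] = 14.4500
Var(X) = 14.4500
σ = √Var(X) = 3.8013

(b) Point probability using PMF:
P(X = 12) = 0.091732

(c) Cumulative probability using CDF:
P(X ≤ 19) = F(19) = 0.903619

(d) Range probability:
P(12 ≤ X ≤ 19) = P(X ≤ 19) - P(X ≤ 11)
                   = F(19) - F(11)
                   = 0.903619 - 0.223917
                   = 0.679701

This means approximately 68.0% of outcomes fall in the interval [12, 19].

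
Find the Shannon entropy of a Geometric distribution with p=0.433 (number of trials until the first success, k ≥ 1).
1.5800 nats

We have X ~ Geometric(p=0.433) (number of trials until the first success, k ≥ 1).

The Shannon entropy measures the uncertainty or information content of the distribution.

For a Geometric distribution with p=0.433 (number of trials until the first success, k ≥ 1):
H(X) = 1.5800 nats

(In bits, this would be 2.2795 bits.)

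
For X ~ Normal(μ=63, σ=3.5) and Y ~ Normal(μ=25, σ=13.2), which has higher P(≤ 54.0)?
Y has higher probability (P(Y ≤ 54.0) = 0.9860 > P(X ≤ 54.0) = 0.0051)

Compute P(≤ 54.0) for each distribution:

X ~ Normal(μ=63, σ=3.5):
P(X ≤ 54.0) = 0.0051

Y ~ Normal(μ=25, σ=13.2):
P(Y ≤ 54.0) = 0.9860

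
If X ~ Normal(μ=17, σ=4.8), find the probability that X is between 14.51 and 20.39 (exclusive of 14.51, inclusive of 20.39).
0.458016

We have X ~ Normal(μ=17, σ=4.8).

To find P(14.51 < X ≤ 20.39), we use:
P(14.51 < X ≤ 20.39) = P(X ≤ 20.39) - P(X ≤ 14.51)
                 = F(20.39) - F(14.51)
                 = 0.759984 - 0.301968
                 = 0.458016

So there's approximately a 45.8% chance that X falls in this range.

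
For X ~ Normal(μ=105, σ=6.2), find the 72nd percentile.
108.6136

We have X ~ Normal(μ=105, σ=6.2).

We want to find x such that P(X ≤ x) = 0.72.

This is the 72nd percentile, which means 72% of values fall below this point.

Using the inverse CDF (quantile function):
x = F⁻¹(0.72) = 108.6136

Verification: P(X ≤ 108.6136) = 0.72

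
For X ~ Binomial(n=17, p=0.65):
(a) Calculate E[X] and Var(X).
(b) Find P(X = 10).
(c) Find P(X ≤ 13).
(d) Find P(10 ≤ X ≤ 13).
(a) E[X] = 11.0500, Var(X) = 3.8675
(b) P(X = 10) = 0.168455
(c) P(X ≤ 13) = 0.897210
(d) P(10 ≤ X ≤ 13) = 0.684448

We have X ~ Binomial(n=17, p=0.65).

(a) Moments:
E[X] = 11.0500
Var(X) = 3.8675
σ = √Var(X) = 1.9666

(b) Point probability using PMF:
P(X = 10) = 0.168455

(c) Cumulative probability using CDF:
P(X ≤ 13) = F(13) = 0.897210

(d) Range probability:
P(10 ≤ X ≤ 13) = P(X ≤ 13) - P(X ≤ 9)
                   = F(13) - F(9)
                   = 0.897210 - 0.212762
                   = 0.684448

This means approximately 68.4% of outcomes fall in the interval [10, 13].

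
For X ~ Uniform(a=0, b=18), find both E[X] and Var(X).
E[X] = 9.0000, Var(X) = 27.0000

We have X ~ Uniform(a=0, b=18).

For a Uniform distribution with a=0, b=18:

Expected value:
E[X] = 9.0000

Variance:
Var(X) = 27.0000

Standard deviation:
σ = √Var(X) = 5.1962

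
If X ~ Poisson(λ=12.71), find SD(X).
3.5651

We have X ~ Poisson(λ=12.71).

For a Poisson distribution with λ=12.71:
σ = √Var(X) = 3.5651

The standard deviation is the square root of the variance.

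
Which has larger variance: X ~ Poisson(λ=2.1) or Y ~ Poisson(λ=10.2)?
Y has larger variance (10.2000 > 2.1000)

Compute the variance for each distribution:

X ~ Poisson(λ=2.1):
Var(X) = 2.1000

Y ~ Poisson(λ=10.2):
Var(Y) = 10.2000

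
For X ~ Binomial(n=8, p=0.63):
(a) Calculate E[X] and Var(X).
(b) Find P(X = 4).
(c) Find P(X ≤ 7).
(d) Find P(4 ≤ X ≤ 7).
(a) E[X] = 5.0400, Var(X) = 1.8648
(b) P(X = 4) = 0.206665
(c) P(X ≤ 7) = 0.975184
(d) P(4 ≤ X ≤ 7) = 0.844435

We have X ~ Binomial(n=8, p=0.63).

(a) Moments:
E[X] = 5.0400
Var(X) = 1.8648
σ = √Var(X) = 1.3656

(b) Point probability using PMF:
P(X = 4) = 0.206665

(c) Cumulative probability using CDF:
P(X ≤ 7) = F(7) = 0.975184

(d) Range probability:
P(4 ≤ X ≤ 7) = P(X ≤ 7) - P(X ≤ 3)
                   = F(7) - F(3)
                   = 0.975184 - 0.130749
                   = 0.844435

This means approximately 84.4% of outcomes fall in the interval [4, 7].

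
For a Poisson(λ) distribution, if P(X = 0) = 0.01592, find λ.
λ = 4.1402

For a Poisson(λ) distribution, the PMF at 0 is:
P(X = 0) = λ^0 e^(-λ) / 0! = e^(-λ)

Given P(X = 0) = 0.01592:
e^(-λ) = 0.01592
-λ = ln(0.01592)
λ = -ln(0.01592) = 4.1402

Verification: e^(-4.1402) = 0.01592 ✓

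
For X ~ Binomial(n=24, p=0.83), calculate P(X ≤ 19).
0.387760

We have X ~ Binomial(n=24, p=0.83).

The CDF gives us P(X ≤ k).

Using the CDF:
P(X ≤ 19) = 0.387760

This means there's approximately a 38.8% chance that X is at most 19.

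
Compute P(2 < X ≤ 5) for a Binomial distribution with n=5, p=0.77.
0.916444

We have X ~ Binomial(n=5, p=0.77).

To find P(2 < X ≤ 5), we use:
P(2 < X ≤ 5) = P(X ≤ 5) - P(X ≤ 2)
                 = F(5) - F(2)
                 = 1.000000 - 0.083556
                 = 0.916444

So there's approximately a 91.6% chance that X falls in this range.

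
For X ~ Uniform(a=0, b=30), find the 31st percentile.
9.3000

We have X ~ Uniform(a=0, b=30).

We want to find x such that P(X ≤ x) = 0.31.

This is the 31st percentile, which means 31% of values fall below this point.

Using the inverse CDF (quantile function):
x = F⁻¹(0.31) = 9.3000

Verification: P(X ≤ 9.3000) = 0.31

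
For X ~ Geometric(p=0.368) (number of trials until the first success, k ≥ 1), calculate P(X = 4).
0.092896

We have X ~ Geometric(p=0.368) (number of trials until the first success, k ≥ 1).

For a Geometric distribution, the PMF gives us the probability of each outcome.

Using the PMF formula:
P(X = 4) = 0.092896

Rounded to 4 decimal places: 0.0929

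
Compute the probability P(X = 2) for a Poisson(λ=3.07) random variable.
0.218757

We have X ~ Poisson(λ=3.07).

For a Poisson distribution, the PMF gives us the probability of each outcome.

Using the PMF formula:
P(X = 2) = 0.218757

Rounded to 4 decimal places: 0.2188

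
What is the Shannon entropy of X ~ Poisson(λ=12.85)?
2.6888 nats

We have X ~ Poisson(λ=12.85).

The Shannon entropy measures the uncertainty or information content of the distribution.

For a Poisson distribution with λ=12.85:
H(X) = 2.6888 nats

(In bits, this would be 3.8792 bits.)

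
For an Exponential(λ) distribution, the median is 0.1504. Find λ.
λ = 4.6087

For X ~ Exponential(λ), the CDF is F(x) = 1 - e^(-λx).
The median m satisfies F(m) = 0.5:
1 - e^(-λm) = 0.5
e^(-λm) = 0.5
λm = ln(2)
m = ln(2) / λ

Given m = 0.1504:
λ = ln(2) / 0.1504 = 0.693147 / 0.1504 = 4.6087

Verification: ln(2) / 4.6087 = 0.1504 ✓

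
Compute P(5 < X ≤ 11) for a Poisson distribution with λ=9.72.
0.649686

We have X ~ Poisson(λ=9.72).

To find P(5 < X ≤ 11), we use:
P(5 < X ≤ 11) = P(X ≤ 11) - P(X ≤ 5)
                 = F(11) - F(5)
                 = 0.728135 - 0.078449
                 = 0.649686

So there's approximately a 65.0% chance that X falls in this range.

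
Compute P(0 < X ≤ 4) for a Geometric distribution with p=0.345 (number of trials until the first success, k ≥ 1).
0.815938

We have X ~ Geometric(p=0.345) (number of trials until the first success, k ≥ 1).

To find P(0 < X ≤ 4), we use:
P(0 < X ≤ 4) = P(X ≤ 4) - P(X ≤ 0)
                 = F(4) - F(0)
                 = 0.815938 - 0.000000
                 = 0.815938

So there's approximately a 81.6% chance that X falls in this range.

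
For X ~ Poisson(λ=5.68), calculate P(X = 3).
0.104256

We have X ~ Poisson(λ=5.68).

For a Poisson distribution, the PMF gives us the probability of each outcome.

Using the PMF formula:
P(X = 3) = 0.104256

Rounded to 4 decimal places: 0.1043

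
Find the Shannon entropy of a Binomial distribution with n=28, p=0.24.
2.2292 nats

We have X ~ Binomial(n=28, p=0.24).

The Shannon entropy measures the uncertainty or information content of the distribution.

For a Binomial distribution with n=28, p=0.24:
H(X) = 2.2292 nats

(In bits, this would be 3.2160 bits.)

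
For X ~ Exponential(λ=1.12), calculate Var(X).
0.7972

We have X ~ Exponential(λ=1.12).

For an Exponential distribution with λ=1.12:
Var(X) = 0.7972

The variance measures the spread of the distribution around the mean.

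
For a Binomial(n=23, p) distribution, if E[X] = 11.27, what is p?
p = 0.49

For a Binomial(n, p) distribution:
E[X] = n × p

Given n = 23 and E[X] = 11.27:
11.27 = 23 × p
p = 11.27 / 23 = 0.49

Verification: Binomial(23, 0.49) has E[X] = 11.27 ✓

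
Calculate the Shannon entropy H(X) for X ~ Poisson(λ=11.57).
2.6356 nats

We have X ~ Poisson(λ=11.57).

The Shannon entropy measures the uncertainty or information content of the distribution.

For a Poisson distribution with λ=11.57:
H(X) = 2.6356 nats

(In bits, this would be 3.8024 bits.)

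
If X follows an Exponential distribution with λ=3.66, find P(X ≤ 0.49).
0.833607

We have X ~ Exponential(λ=3.66).

The CDF gives us P(X ≤ k).

Using the CDF:
P(X ≤ 0.49) = 0.833607

This means there's approximately a 83.4% chance that X is at most 0.49.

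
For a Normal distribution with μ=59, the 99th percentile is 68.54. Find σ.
σ = 4.1008

For X ~ Normal(μ, σ), the p-th percentile satisfies x = μ + z_p × σ,
where z_p = Φ⁻¹(p) is the standard normal quantile.

Step 1: z_{0.99} = Φ⁻¹(0.99) = 2.3263

Step 2: Solve for σ:
68.54 = 59 + 2.3263 × σ
σ = (68.54 - 59) / 2.3263
σ = 9.54 / 2.3263
σ = 4.1008

Verification: μ + z × σ = 59 + 2.3263 × 4.1008 = 68.54 ✓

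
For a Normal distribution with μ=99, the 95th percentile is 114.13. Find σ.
σ = 9.1984

For X ~ Normal(μ, σ), the p-th percentile satisfies x = μ + z_p × σ,
where z_p = Φ⁻¹(p) is the standard normal quantile.

Step 1: z_{0.95} = Φ⁻¹(0.95) = 1.6449

Step 2: Solve for σ:
114.13 = 99 + 1.6449 × σ
σ = (114.13 - 99) / 1.6449
σ = 15.13 / 1.6449
σ = 9.1984

Verification: μ + z × σ = 99 + 1.6449 × 9.1984 = 114.13 ✓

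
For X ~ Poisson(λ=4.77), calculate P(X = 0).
0.008480

We have X ~ Poisson(λ=4.77).

For a Poisson distribution, the PMF gives us the probability of each outcome.

Using the PMF formula:
P(X = 0) = 0.008480

Rounded to 4 decimal places: 0.0085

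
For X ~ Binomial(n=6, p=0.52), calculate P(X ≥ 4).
0.381959

We have X ~ Binomial(n=6, p=0.52).

For discrete distributions, P(X ≥ 4) = 1 - P(X ≤ 3).

P(X ≤ 3) = 0.618041
P(X ≥ 4) = 1 - 0.618041 = 0.381959

So there's approximately a 38.2% chance that X is at least 4.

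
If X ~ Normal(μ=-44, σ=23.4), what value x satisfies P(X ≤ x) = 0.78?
-25.9307

We have X ~ Normal(μ=-44, σ=23.4).

We want to find x such that P(X ≤ x) = 0.78.

This is the 78th percentile, which means 78% of values fall below this point.

Using the inverse CDF (quantile function):
x = F⁻¹(0.78) = -25.9307

Verification: P(X ≤ -25.9307) = 0.78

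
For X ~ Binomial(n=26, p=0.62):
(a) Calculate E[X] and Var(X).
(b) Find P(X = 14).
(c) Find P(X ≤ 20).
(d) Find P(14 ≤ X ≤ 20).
(a) E[X] = 16.1200, Var(X) = 6.1256
(b) P(X = 14) = 0.108583
(c) P(X ≤ 20) = 0.965844
(d) P(14 ≤ X ≤ 20) = 0.820686

We have X ~ Binomial(n=26, p=0.62).

(a) Moments:
E[X] = 16.1200
Var(X) = 6.1256
σ = √Var(X) = 2.4750

(b) Point probability using PMF:
P(X = 14) = 0.108583

(c) Cumulative probability using CDF:
P(X ≤ 20) = F(20) = 0.965844

(d) Range probability:
P(14 ≤ X ≤ 20) = P(X ≤ 20) - P(X ≤ 13)
                   = F(20) - F(13)
                   = 0.965844 - 0.145158
                   = 0.820686

This means approximately 82.1% of outcomes fall in the interval [14, 20].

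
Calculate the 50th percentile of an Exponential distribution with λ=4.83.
0.1435

We have X ~ Exponential(λ=4.83).

We want to find x such that P(X ≤ x) = 0.5.

This is the 50th percentile, which means 50% of values fall below this point.

Using the inverse CDF (quantile function):
x = F⁻¹(0.5) = 0.1435

Verification: P(X ≤ 0.1435) = 0.5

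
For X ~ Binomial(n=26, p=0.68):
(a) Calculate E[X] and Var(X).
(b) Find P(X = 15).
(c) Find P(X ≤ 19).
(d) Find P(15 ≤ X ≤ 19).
(a) E[X] = 17.6800, Var(X) = 5.6576
(b) P(X = 15) = 0.085555
(c) P(X ≤ 19) = 0.774333
(d) P(15 ≤ X ≤ 19) = 0.681318

We have X ~ Binomial(n=26, p=0.68).

(a) Moments:
E[X] = 17.6800
Var(X) = 5.6576
σ = √Var(X) = 2.3786

(b) Point probability using PMF:
P(X = 15) = 0.085555

(c) Cumulative probability using CDF:
P(X ≤ 19) = F(19) = 0.774333

(d) Range probability:
P(15 ≤ X ≤ 19) = P(X ≤ 19) - P(X ≤ 14)
                   = F(19) - F(14)
                   = 0.774333 - 0.093015
                   = 0.681318

This means approximately 68.1% of outcomes fall in the interval [15, 19].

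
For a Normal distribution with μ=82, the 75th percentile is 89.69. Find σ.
σ = 11.4012

For X ~ Normal(μ, σ), the p-th percentile satisfies x = μ + z_p × σ,
where z_p = Φ⁻¹(p) is the standard normal quantile.

Step 1: z_{0.75} = Φ⁻¹(0.75) = 0.6745

Step 2: Solve for σ:
89.69 = 82 + 0.6745 × σ
σ = (89.69 - 82) / 0.6745
σ = 7.69 / 0.6745
σ = 11.4012

Verification: μ + z × σ = 82 + 0.6745 × 11.4012 = 89.69 ✓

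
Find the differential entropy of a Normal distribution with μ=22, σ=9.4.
3.6596 nats

We have X ~ Normal(μ=22, σ=9.4).

The differential entropy measures the uncertainty or information content of the distribution.

For a Normal distribution with μ=22, σ=9.4:
h(X) = 3.6596 nats

(In bits, this would be 5.2798 bits.)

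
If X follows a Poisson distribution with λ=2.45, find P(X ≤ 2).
0.556701

We have X ~ Poisson(λ=2.45).

The CDF gives us P(X ≤ k).

Using the CDF:
P(X ≤ 2) = 0.556701

This means there's approximately a 55.7% chance that X is at most 2.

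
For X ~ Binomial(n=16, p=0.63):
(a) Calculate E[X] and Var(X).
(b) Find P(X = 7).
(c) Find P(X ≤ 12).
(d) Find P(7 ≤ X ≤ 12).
(a) E[X] = 10.0800, Var(X) = 3.7296
(b) P(X = 7) = 0.058563
(c) P(X ≤ 12) = 0.898250
(d) P(7 ≤ X ≤ 12) = 0.864186

We have X ~ Binomial(n=16, p=0.63).

(a) Moments:
E[X] = 10.0800
Var(X) = 3.7296
σ = √Var(X) = 1.9312

(b) Point probability using PMF:
P(X = 7) = 0.058563

(c) Cumulative probability using CDF:
P(X ≤ 12) = F(12) = 0.898250

(d) Range probability:
P(7 ≤ X ≤ 12) = P(X ≤ 12) - P(X ≤ 6)
                   = F(12) - F(6)
                   = 0.898250 - 0.034064
                   = 0.864186

This means approximately 86.4% of outcomes fall in the interval [7, 12].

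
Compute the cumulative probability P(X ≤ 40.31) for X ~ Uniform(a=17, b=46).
0.803793

We have X ~ Uniform(a=17, b=46).

The CDF gives us P(X ≤ k).

Using the CDF:
P(X ≤ 40.31) = 0.803793

This means there's approximately a 80.4% chance that X is at most 40.31.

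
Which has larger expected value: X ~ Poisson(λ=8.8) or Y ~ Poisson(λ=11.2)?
Y has larger mean (11.2000 > 8.8000)

Compute the expected value for each distribution:

X ~ Poisson(λ=8.8):
E[X] = 8.8000

Y ~ Poisson(λ=11.2):
E[Y] = 11.2000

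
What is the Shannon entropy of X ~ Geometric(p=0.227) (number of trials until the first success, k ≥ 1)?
2.3596 nats

We have X ~ Geometric(p=0.227) (number of trials until the first success, k ≥ 1).

The Shannon entropy measures the uncertainty or information content of the distribution.

For a Geometric distribution with p=0.227 (number of trials until the first success, k ≥ 1):
H(X) = 2.3596 nats

(In bits, this would be 3.4042 bits.)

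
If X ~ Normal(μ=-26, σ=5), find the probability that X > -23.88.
0.335783

We have X ~ Normal(μ=-26, σ=5).

P(X > -23.88) = 1 - P(X ≤ -23.88)
                = 1 - F(-23.88)
                = 1 - 0.664217
                = 0.335783

So there's approximately a 33.6% chance that X exceeds -23.88.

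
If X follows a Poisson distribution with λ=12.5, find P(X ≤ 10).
0.297075

We have X ~ Poisson(λ=12.5).

The CDF gives us P(X ≤ k).

Using the CDF:
P(X ≤ 10) = 0.297075

This means there's approximately a 29.7% chance that X is at most 10.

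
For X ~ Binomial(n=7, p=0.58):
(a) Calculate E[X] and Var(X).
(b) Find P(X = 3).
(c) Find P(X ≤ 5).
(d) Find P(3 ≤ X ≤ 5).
(a) E[X] = 4.0600, Var(X) = 1.7052
(b) P(X = 3) = 0.212495
(c) P(X ≤ 5) = 0.865998
(d) P(3 ≤ X ≤ 5) = 0.749082

We have X ~ Binomial(n=7, p=0.58).

(a) Moments:
E[X] = 4.0600
Var(X) = 1.7052
σ = √Var(X) = 1.3058

(b) Point probability using PMF:
P(X = 3) = 0.212495

(c) Cumulative probability using CDF:
P(X ≤ 5) = F(5) = 0.865998

(d) Range probability:
P(3 ≤ X ≤ 5) = P(X ≤ 5) - P(X ≤ 2)
                   = F(5) - F(2)
                   = 0.865998 - 0.116916
                   = 0.749082

This means approximately 74.9% of outcomes fall in the interval [3, 5].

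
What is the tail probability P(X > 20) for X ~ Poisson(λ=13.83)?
0.043222

We have X ~ Poisson(λ=13.83).

P(X > 20) = 1 - P(X ≤ 20)
                = 1 - F(20)
                = 1 - 0.956778
                = 0.043222

So there's approximately a 4.3% chance that X exceeds 20.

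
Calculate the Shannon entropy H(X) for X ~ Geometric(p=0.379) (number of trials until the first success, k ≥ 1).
1.7509 nats

We have X ~ Geometric(p=0.379) (number of trials until the first success, k ≥ 1).

The Shannon entropy measures the uncertainty or information content of the distribution.

For a Geometric distribution with p=0.379 (number of trials until the first success, k ≥ 1):
H(X) = 1.7509 nats

(In bits, this would be 2.5259 bits.)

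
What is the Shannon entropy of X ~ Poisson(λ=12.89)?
2.6904 nats

We have X ~ Poisson(λ=12.89).

The Shannon entropy measures the uncertainty or information content of the distribution.

For a Poisson distribution with λ=12.89:
H(X) = 2.6904 nats

(In bits, this would be 3.8815 bits.)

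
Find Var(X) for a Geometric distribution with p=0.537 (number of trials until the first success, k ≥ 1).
1.6056

We have X ~ Geometric(p=0.537) (number of trials until the first success, k ≥ 1).

For a Geometric distribution with p=0.537 (number of trials until the first success, k ≥ 1):
Var(X) = 1.6056

The variance measures the spread of the distribution around the mean.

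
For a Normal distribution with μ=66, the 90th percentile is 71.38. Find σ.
σ = 4.1980

For X ~ Normal(μ, σ), the p-th percentile satisfies x = μ + z_p × σ,
where z_p = Φ⁻¹(p) is the standard normal quantile.

Step 1: z_{0.9} = Φ⁻¹(0.9) = 1.2816

Step 2: Solve for σ:
71.38 = 66 + 1.2816 × σ
σ = (71.38 - 66) / 1.2816
σ = 5.38 / 1.2816
σ = 4.1980

Verification: μ + z × σ = 66 + 1.2816 × 4.1980 = 71.38 ✓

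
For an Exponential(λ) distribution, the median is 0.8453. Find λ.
λ = 0.8200

For X ~ Exponential(λ), the CDF is F(x) = 1 - e^(-λx).
The median m satisfies F(m) = 0.5:
1 - e^(-λm) = 0.5
e^(-λm) = 0.5
λm = ln(2)
m = ln(2) / λ

Given m = 0.8453:
λ = ln(2) / 0.8453 = 0.693147 / 0.8453 = 0.8200

Verification: ln(2) / 0.8200 = 0.8453 ✓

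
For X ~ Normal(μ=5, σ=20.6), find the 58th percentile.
9.1590

We have X ~ Normal(μ=5, σ=20.6).

We want to find x such that P(X ≤ x) = 0.58.

This is the 58th percentile, which means 58% of values fall below this point.

Using the inverse CDF (quantile function):
x = F⁻¹(0.58) = 9.1590

Verification: P(X ≤ 9.1590) = 0.58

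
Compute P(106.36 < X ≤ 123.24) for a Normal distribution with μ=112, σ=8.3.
0.663762

We have X ~ Normal(μ=112, σ=8.3).

To find P(106.36 < X ≤ 123.24), we use:
P(106.36 < X ≤ 123.24) = P(X ≤ 123.24) - P(X ≤ 106.36)
                 = F(123.24) - F(106.36)
                 = 0.912166 - 0.248405
                 = 0.663762

So there's approximately a 66.4% chance that X falls in this range.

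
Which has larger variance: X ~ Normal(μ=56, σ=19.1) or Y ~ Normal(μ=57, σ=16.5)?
X has larger variance (364.8100 > 272.2500)

Compute the variance for each distribution:

X ~ Normal(μ=56, σ=19.1):
Var(X) = 364.8100

Y ~ Normal(μ=57, σ=16.5):
Var(Y) = 272.2500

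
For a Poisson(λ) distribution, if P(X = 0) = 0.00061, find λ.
λ = 7.4021

For a Poisson(λ) distribution, the PMF at 0 is:
P(X = 0) = λ^0 e^(-λ) / 0! = e^(-λ)

Given P(X = 0) = 0.00061:
e^(-λ) = 0.00061
-λ = ln(0.00061)
λ = -ln(0.00061) = 7.4021

Verification: e^(-7.4021) = 0.00061 ✓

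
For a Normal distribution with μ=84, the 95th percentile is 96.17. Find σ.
σ = 7.3988

For X ~ Normal(μ, σ), the p-th percentile satisfies x = μ + z_p × σ,
where z_p = Φ⁻¹(p) is the standard normal quantile.

Step 1: z_{0.95} = Φ⁻¹(0.95) = 1.6449

Step 2: Solve for σ:
96.17 = 84 + 1.6449 × σ
σ = (96.17 - 84) / 1.6449
σ = 12.17 / 1.6449
σ = 7.3988

Verification: μ + z × σ = 84 + 1.6449 × 7.3988 = 96.17 ✓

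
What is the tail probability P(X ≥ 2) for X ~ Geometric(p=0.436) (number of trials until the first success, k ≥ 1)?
0.564000

We have X ~ Geometric(p=0.436) (number of trials until the first success, k ≥ 1).

For discrete distributions, P(X ≥ 2) = 1 - P(X ≤ 1).

P(X ≤ 1) = 0.436000
P(X ≥ 2) = 1 - 0.436000 = 0.564000

So there's approximately a 56.4% chance that X is at least 2.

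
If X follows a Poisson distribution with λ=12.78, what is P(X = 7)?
0.031117

We have X ~ Poisson(λ=12.78).

For a Poisson distribution, the PMF gives us the probability of each outcome.

Using the PMF formula:
P(X = 7) = 0.031117

Rounded to 4 decimal places: 0.0311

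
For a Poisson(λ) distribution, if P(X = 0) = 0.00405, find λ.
λ = 5.5090

For a Poisson(λ) distribution, the PMF at 0 is:
P(X = 0) = λ^0 e^(-λ) / 0! = e^(-λ)

Given P(X = 0) = 0.00405:
e^(-λ) = 0.00405
-λ = ln(0.00405)
λ = -ln(0.00405) = 5.5090

Verification: e^(-5.5090) = 0.00405 ✓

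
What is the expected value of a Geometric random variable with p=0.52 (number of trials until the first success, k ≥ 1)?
1.9231

We have X ~ Geometric(p=0.52) (number of trials until the first success, k ≥ 1).

For a Geometric distribution with p=0.52 (number of trials until the first success, k ≥ 1):
E[X] = 1.9231

This is the expected (average) value of X.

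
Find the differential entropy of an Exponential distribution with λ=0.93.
1.0726 nats

We have X ~ Exponential(λ=0.93).

The differential entropy measures the uncertainty or information content of the distribution.

For an Exponential distribution with λ=0.93:
h(X) = 1.0726 nats

(In bits, this would be 1.5474 bits.)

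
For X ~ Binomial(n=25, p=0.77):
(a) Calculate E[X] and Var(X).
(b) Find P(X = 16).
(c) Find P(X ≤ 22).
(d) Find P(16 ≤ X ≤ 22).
(a) E[X] = 19.2500, Var(X) = 4.4275
(b) P(X = 16) = 0.056191
(c) P(X ≤ 22) = 0.948804
(d) P(16 ≤ X ≤ 22) = 0.905691

We have X ~ Binomial(n=25, p=0.77).

(a) Moments:
E[X] = 19.2500
Var(X) = 4.4275
σ = √Var(X) = 2.1042

(b) Point probability using PMF:
P(X = 16) = 0.056191

(c) Cumulative probability using CDF:
P(X ≤ 22) = F(22) = 0.948804

(d) Range probability:
P(16 ≤ X ≤ 22) = P(X ≤ 22) - P(X ≤ 15)
                   = F(22) - F(15)
                   = 0.948804 - 0.043113
                   = 0.905691

This means approximately 90.6% of outcomes fall in the interval [16, 22].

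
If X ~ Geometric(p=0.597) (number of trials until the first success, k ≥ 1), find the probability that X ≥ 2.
0.403000

We have X ~ Geometric(p=0.597) (number of trials until the first success, k ≥ 1).

For discrete distributions, P(X ≥ 2) = 1 - P(X ≤ 1).

P(X ≤ 1) = 0.597000
P(X ≥ 2) = 1 - 0.597000 = 0.403000

So there's approximately a 40.3% chance that X is at least 2.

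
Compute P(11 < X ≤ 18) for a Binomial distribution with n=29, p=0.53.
0.803486

We have X ~ Binomial(n=29, p=0.53).

To find P(11 < X ≤ 18), we use:
P(11 < X ≤ 18) = P(X ≤ 18) - P(X ≤ 11)
                 = F(18) - F(11)
                 = 0.878393 - 0.074906
                 = 0.803486

So there's approximately a 80.3% chance that X falls in this range.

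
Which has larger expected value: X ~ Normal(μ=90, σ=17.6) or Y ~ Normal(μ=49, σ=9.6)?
X has larger mean (90.0000 > 49.0000)

Compute the expected value for each distribution:

X ~ Normal(μ=90, σ=17.6):
E[X] = 90.0000

Y ~ Normal(μ=49, σ=9.6):
E[Y] = 49.0000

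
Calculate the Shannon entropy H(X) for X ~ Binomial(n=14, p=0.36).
2.0014 nats

We have X ~ Binomial(n=14, p=0.36).

The Shannon entropy measures the uncertainty or information content of the distribution.

For a Binomial distribution with n=14, p=0.36:
H(X) = 2.0014 nats

(In bits, this would be 2.8875 bits.)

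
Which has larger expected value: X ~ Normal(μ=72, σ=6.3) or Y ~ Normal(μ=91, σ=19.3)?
Y has larger mean (91.0000 > 72.0000)

Compute the expected value for each distribution:

X ~ Normal(μ=72, σ=6.3):
E[X] = 72.0000

Y ~ Normal(μ=91, σ=19.3):
E[Y] = 91.0000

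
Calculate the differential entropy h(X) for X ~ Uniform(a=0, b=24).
3.1781 nats

We have X ~ Uniform(a=0, b=24).

The differential entropy measures the uncertainty or information content of the distribution.

For a Uniform distribution with a=0, b=24:
h(X) = 3.1781 nats

(In bits, this would be 4.5850 bits.)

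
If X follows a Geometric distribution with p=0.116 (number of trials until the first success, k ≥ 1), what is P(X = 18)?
0.014261

We have X ~ Geometric(p=0.116) (number of trials until the first success, k ≥ 1).

For a Geometric distribution, the PMF gives us the probability of each outcome.

Using the PMF formula:
P(X = 18) = 0.014261

Rounded to 4 decimal places: 0.0143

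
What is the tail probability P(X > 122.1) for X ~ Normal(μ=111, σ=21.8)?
0.305315

We have X ~ Normal(μ=111, σ=21.8).

P(X > 122.1) = 1 - P(X ≤ 122.1)
                = 1 - F(122.1)
                = 1 - 0.694685
                = 0.305315

So there's approximately a 30.5% chance that X exceeds 122.1.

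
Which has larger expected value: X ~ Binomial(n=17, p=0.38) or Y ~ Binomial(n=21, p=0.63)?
Y has larger mean (13.2300 > 6.4600)

Compute the expected value for each distribution:

X ~ Binomial(n=17, p=0.38):
E[X] = 6.4600

Y ~ Binomial(n=21, p=0.63):
E[Y] = 13.2300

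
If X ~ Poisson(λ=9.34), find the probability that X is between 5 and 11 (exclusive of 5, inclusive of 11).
0.672284

We have X ~ Poisson(λ=9.34).

To find P(5 < X ≤ 11), we use:
P(5 < X ≤ 11) = P(X ≤ 11) - P(X ≤ 5)
                 = F(11) - F(5)
                 = 0.768833 - 0.096549
                 = 0.672284

So there's approximately a 67.2% chance that X falls in this range.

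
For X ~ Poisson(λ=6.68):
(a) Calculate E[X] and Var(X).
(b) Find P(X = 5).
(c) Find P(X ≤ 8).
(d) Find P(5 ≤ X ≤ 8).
(a) E[X] = 6.6800, Var(X) = 6.6800
(b) P(X = 5) = 0.139192
(c) P(X ≤ 8) = 0.769758
(d) P(5 ≤ X ≤ 8) = 0.565524

We have X ~ Poisson(λ=6.68).

(a) Moments:
E[X] = 6.6800
Var(X) = 6.6800
σ = √Var(X) = 2.5846

(b) Point probability using PMF:
P(X = 5) = 0.139192

(c) Cumulative probability using CDF:
P(X ≤ 8) = F(8) = 0.769758

(d) Range probability:
P(5 ≤ X ≤ 8) = P(X ≤ 8) - P(X ≤ 4)
                   = F(8) - F(4)
                   = 0.769758 - 0.204234
                   = 0.565524

This means approximately 56.6% of outcomes fall in the interval [5, 8].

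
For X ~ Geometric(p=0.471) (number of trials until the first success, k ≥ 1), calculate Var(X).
2.3846

We have X ~ Geometric(p=0.471) (number of trials until the first success, k ≥ 1).

For a Geometric distribution with p=0.471 (number of trials until the first success, k ≥ 1):
Var(X) = 2.3846

The variance measures the spread of the distribution around the mean.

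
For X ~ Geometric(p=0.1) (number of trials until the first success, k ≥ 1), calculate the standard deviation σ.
9.4868

We have X ~ Geometric(p=0.1) (number of trials until the first success, k ≥ 1).

For a Geometric distribution with p=0.1 (number of trials until the first success, k ≥ 1):
σ = √Var(X) = 9.4868

The standard deviation is the square root of the variance.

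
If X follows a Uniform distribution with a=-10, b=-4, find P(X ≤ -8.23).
0.295000

We have X ~ Uniform(a=-10, b=-4).

The CDF gives us P(X ≤ k).

Using the CDF:
P(X ≤ -8.23) = 0.295000

This means there's approximately a 29.5% chance that X is at most -8.23.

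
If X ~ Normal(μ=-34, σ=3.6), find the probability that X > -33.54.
0.449162

We have X ~ Normal(μ=-34, σ=3.6).

P(X > -33.54) = 1 - P(X ≤ -33.54)
                = 1 - F(-33.54)
                = 1 - 0.550838
                = 0.449162

So there's approximately a 44.9% chance that X exceeds -33.54.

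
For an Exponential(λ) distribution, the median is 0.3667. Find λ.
λ = 1.8902

For X ~ Exponential(λ), the CDF is F(x) = 1 - e^(-λx).
The median m satisfies F(m) = 0.5:
1 - e^(-λm) = 0.5
e^(-λm) = 0.5
λm = ln(2)
m = ln(2) / λ

Given m = 0.3667:
λ = ln(2) / 0.3667 = 0.693147 / 0.3667 = 1.8902

Verification: ln(2) / 1.8902 = 0.3667 ✓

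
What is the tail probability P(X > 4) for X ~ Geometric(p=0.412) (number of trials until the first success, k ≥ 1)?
0.119539

We have X ~ Geometric(p=0.412) (number of trials until the first success, k ≥ 1).

P(X > 4) = 1 - P(X ≤ 4)
                = 1 - F(4)
                = 1 - 0.880461
                = 0.119539

So there's approximately a 12.0% chance that X exceeds 4.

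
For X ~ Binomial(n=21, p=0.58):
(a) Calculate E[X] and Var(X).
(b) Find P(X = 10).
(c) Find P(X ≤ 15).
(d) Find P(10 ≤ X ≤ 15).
(a) E[X] = 12.1800, Var(X) = 5.1156
(b) P(X = 10) = 0.109005
(c) P(X ≤ 15) = 0.931874
(d) P(10 ≤ X ≤ 15) = 0.813294

We have X ~ Binomial(n=21, p=0.58).

(a) Moments:
E[X] = 12.1800
Var(X) = 5.1156
σ = √Var(X) = 2.2618

(b) Point probability using PMF:
P(X = 10) = 0.109005

(c) Cumulative probability using CDF:
P(X ≤ 15) = F(15) = 0.931874

(d) Range probability:
P(10 ≤ X ≤ 15) = P(X ≤ 15) - P(X ≤ 9)
                   = F(15) - F(9)
                   = 0.931874 - 0.118580
                   = 0.813294

This means approximately 81.3% of outcomes fall in the interval [10, 15].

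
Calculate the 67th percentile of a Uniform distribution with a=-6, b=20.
11.4200

We have X ~ Uniform(a=-6, b=20).

We want to find x such that P(X ≤ x) = 0.67.

This is the 67th percentile, which means 67% of values fall below this point.

Using the inverse CDF (quantile function):
x = F⁻¹(0.67) = 11.4200

Verification: P(X ≤ 11.4200) = 0.67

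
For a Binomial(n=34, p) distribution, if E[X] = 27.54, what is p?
p = 0.81

For a Binomial(n, p) distribution:
E[X] = n × p

Given n = 34 and E[X] = 27.54:
27.54 = 34 × p
p = 27.54 / 34 = 0.81

Verification: Binomial(34, 0.81) has E[X] = 27.54 ✓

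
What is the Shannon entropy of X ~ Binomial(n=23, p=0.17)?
1.9931 nats

We have X ~ Binomial(n=23, p=0.17).

The Shannon entropy measures the uncertainty or information content of the distribution.

For a Binomial distribution with n=23, p=0.17:
H(X) = 1.9931 nats

(In bits, this would be 2.8754 bits.)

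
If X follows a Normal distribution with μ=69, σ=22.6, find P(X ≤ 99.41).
0.910780

We have X ~ Normal(μ=69, σ=22.6).

The CDF gives us P(X ≤ k).

Using the CDF:
P(X ≤ 99.41) = 0.910780

This means there's approximately a 91.1% chance that X is at most 99.41.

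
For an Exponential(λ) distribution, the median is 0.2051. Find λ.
λ = 3.3796

For X ~ Exponential(λ), the CDF is F(x) = 1 - e^(-λx).
The median m satisfies F(m) = 0.5:
1 - e^(-λm) = 0.5
e^(-λm) = 0.5
λm = ln(2)
m = ln(2) / λ

Given m = 0.2051:
λ = ln(2) / 0.2051 = 0.693147 / 0.2051 = 3.3796

Verification: ln(2) / 3.3796 = 0.2051 ✓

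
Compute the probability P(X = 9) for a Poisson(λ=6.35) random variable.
0.080804

We have X ~ Poisson(λ=6.35).

For a Poisson distribution, the PMF gives us the probability of each outcome.

Using the PMF formula:
P(X = 9) = 0.080804

Rounded to 4 decimal places: 0.0808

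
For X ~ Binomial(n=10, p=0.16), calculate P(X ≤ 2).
0.793599

We have X ~ Binomial(n=10, p=0.16).

The CDF gives us P(X ≤ k).

Using the CDF:
P(X ≤ 2) = 0.793599

This means there's approximately a 79.4% chance that X is at most 2.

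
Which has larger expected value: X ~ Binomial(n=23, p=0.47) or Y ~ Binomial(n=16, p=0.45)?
X has larger mean (10.8100 > 7.2000)

Compute the expected value for each distribution:

X ~ Binomial(n=23, p=0.47):
E[X] = 10.8100

Y ~ Binomial(n=16, p=0.45):
E[Y] = 7.2000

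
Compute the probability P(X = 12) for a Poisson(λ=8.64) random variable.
0.063903

We have X ~ Poisson(λ=8.64).

For a Poisson distribution, the PMF gives us the probability of each outcome.

Using the PMF formula:
P(X = 12) = 0.063903

Rounded to 4 decimal places: 0.0639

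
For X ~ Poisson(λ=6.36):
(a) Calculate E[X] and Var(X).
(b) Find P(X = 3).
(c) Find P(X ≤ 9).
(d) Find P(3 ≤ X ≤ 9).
(a) E[X] = 6.3600, Var(X) = 6.3600
(b) P(X = 3) = 0.074149
(c) P(X ≤ 9) = 0.889072
(d) P(3 ≤ X ≤ 9) = 0.841368

We have X ~ Poisson(λ=6.36).

(a) Moments:
E[X] = 6.3600
Var(X) = 6.3600
σ = √Var(X) = 2.5219

(b) Point probability using PMF:
P(X = 3) = 0.074149

(c) Cumulative probability using CDF:
P(X ≤ 9) = F(9) = 0.889072

(d) Range probability:
P(3 ≤ X ≤ 9) = P(X ≤ 9) - P(X ≤ 2)
                   = F(9) - F(2)
                   = 0.889072 - 0.047704
                   = 0.841368

This means approximately 84.1% of outcomes fall in the interval [3, 9].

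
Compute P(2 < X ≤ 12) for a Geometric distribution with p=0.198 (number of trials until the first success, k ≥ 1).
0.572394

We have X ~ Geometric(p=0.198) (number of trials until the first success, k ≥ 1).

To find P(2 < X ≤ 12), we use:
P(2 < X ≤ 12) = P(X ≤ 12) - P(X ≤ 2)
                 = F(12) - F(2)
                 = 0.929190 - 0.356796
                 = 0.572394

So there's approximately a 57.2% chance that X falls in this range.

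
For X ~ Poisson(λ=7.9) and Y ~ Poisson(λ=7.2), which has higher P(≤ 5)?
Y has higher probability (P(Y ≤ 5) = 0.2759 > P(X ≤ 5) = 0.2006)

Compute P(≤ 5) for each distribution:

X ~ Poisson(λ=7.9):
P(X ≤ 5) = 0.2006

Y ~ Poisson(λ=7.2):
P(Y ≤ 5) = 0.2759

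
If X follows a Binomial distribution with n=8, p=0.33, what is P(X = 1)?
0.160003

We have X ~ Binomial(n=8, p=0.33).

For a Binomial distribution, the PMF gives us the probability of each outcome.

Using the PMF formula:
P(X = 1) = 0.160003

Rounded to 4 decimal places: 0.1600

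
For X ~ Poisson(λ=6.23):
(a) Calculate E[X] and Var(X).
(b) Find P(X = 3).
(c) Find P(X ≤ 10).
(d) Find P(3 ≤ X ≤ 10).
(a) E[X] = 6.2300, Var(X) = 6.2300
(b) P(X = 3) = 0.079370
(c) P(X ≤ 10) = 0.947138
(d) P(3 ≤ X ≤ 10) = 0.894679

We have X ~ Poisson(λ=6.23).

(a) Moments:
E[X] = 6.2300
Var(X) = 6.2300
σ = √Var(X) = 2.4960

(b) Point probability using PMF:
P(X = 3) = 0.079370

(c) Cumulative probability using CDF:
P(X ≤ 10) = F(10) = 0.947138

(d) Range probability:
P(3 ≤ X ≤ 10) = P(X ≤ 10) - P(X ≤ 2)
                   = F(10) - F(2)
                   = 0.947138 - 0.052459
                   = 0.894679

This means approximately 89.5% of outcomes fall in the interval [3, 10].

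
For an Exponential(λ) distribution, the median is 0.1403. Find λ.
λ = 4.9405

For X ~ Exponential(λ), the CDF is F(x) = 1 - e^(-λx).
The median m satisfies F(m) = 0.5:
1 - e^(-λm) = 0.5
e^(-λm) = 0.5
λm = ln(2)
m = ln(2) / λ

Given m = 0.1403:
λ = ln(2) / 0.1403 = 0.693147 / 0.1403 = 4.9405

Verification: ln(2) / 4.9405 = 0.1403 ✓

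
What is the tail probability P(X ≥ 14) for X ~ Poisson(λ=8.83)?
0.065609

We have X ~ Poisson(λ=8.83).

For discrete distributions, P(X ≥ 14) = 1 - P(X ≤ 13).

P(X ≤ 13) = 0.934391
P(X ≥ 14) = 1 - 0.934391 = 0.065609

So there's approximately a 6.6% chance that X is at least 14.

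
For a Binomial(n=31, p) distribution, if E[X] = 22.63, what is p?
p = 0.73

For a Binomial(n, p) distribution:
E[X] = n × p

Given n = 31 and E[X] = 22.63:
22.63 = 31 × p
p = 22.63 / 31 = 0.73

Verification: Binomial(31, 0.73) has E[X] = 22.63 ✓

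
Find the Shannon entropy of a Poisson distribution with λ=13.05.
2.6967 nats

We have X ~ Poisson(λ=13.05).

The Shannon entropy measures the uncertainty or information content of the distribution.

For a Poisson distribution with λ=13.05:
H(X) = 2.6967 nats

(In bits, this would be 3.8905 bits.)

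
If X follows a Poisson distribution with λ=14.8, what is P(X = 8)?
0.021331

We have X ~ Poisson(λ=14.8).

For a Poisson distribution, the PMF gives us the probability of each outcome.

Using the PMF formula:
P(X = 8) = 0.021331

Rounded to 4 decimal places: 0.0213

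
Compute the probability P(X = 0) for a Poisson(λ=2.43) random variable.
0.088037

We have X ~ Poisson(λ=2.43).

For a Poisson distribution, the PMF gives us the probability of each outcome.

Using the PMF formula:
P(X = 0) = 0.088037

Rounded to 4 decimal places: 0.0880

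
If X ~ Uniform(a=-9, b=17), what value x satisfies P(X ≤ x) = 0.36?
0.3600

We have X ~ Uniform(a=-9, b=17).

We want to find x such that P(X ≤ x) = 0.36.

This is the 36th percentile, which means 36% of values fall below this point.

Using the inverse CDF (quantile function):
x = F⁻¹(0.36) = 0.3600

Verification: P(X ≤ 0.3600) = 0.36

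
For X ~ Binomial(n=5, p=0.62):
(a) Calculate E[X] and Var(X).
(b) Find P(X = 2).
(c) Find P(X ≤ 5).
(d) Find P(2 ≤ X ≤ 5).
(a) E[X] = 3.1000, Var(X) = 1.1780
(b) P(X = 2) = 0.210928
(c) P(X ≤ 5) = 1.000000
(d) P(2 ≤ X ≤ 5) = 0.927437

We have X ~ Binomial(n=5, p=0.62).

(a) Moments:
E[X] = 3.1000
Var(X) = 1.1780
σ = √Var(X) = 1.0854

(b) Point probability using PMF:
P(X = 2) = 0.210928

(c) Cumulative probability using CDF:
P(X ≤ 5) = F(5) = 1.000000

(d) Range probability:
P(2 ≤ X ≤ 5) = P(X ≤ 5) - P(X ≤ 1)
                   = F(5) - F(1)
                   = 1.000000 - 0.072563
                   = 0.927437

This means approximately 92.7% of outcomes fall in the interval [2, 5].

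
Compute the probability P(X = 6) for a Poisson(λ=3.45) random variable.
0.074347

We have X ~ Poisson(λ=3.45).

For a Poisson distribution, the PMF gives us the probability of each outcome.

Using the PMF formula:
P(X = 6) = 0.074347

Rounded to 4 decimal places: 0.0743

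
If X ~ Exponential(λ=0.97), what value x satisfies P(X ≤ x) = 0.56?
0.8464

We have X ~ Exponential(λ=0.97).

We want to find x such that P(X ≤ x) = 0.56.

This is the 56th percentile, which means 56% of values fall below this point.

Using the inverse CDF (quantile function):
x = F⁻¹(0.56) = 0.8464

Verification: P(X ≤ 0.8464) = 0.56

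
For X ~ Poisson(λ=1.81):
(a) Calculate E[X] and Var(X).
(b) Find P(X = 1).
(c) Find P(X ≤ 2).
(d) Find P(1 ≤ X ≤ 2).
(a) E[X] = 1.8100, Var(X) = 1.8100
(b) P(X = 1) = 0.296214
(c) P(X ≤ 2) = 0.727942
(d) P(1 ≤ X ≤ 2) = 0.564288

We have X ~ Poisson(λ=1.81).

(a) Moments:
E[X] = 1.8100
Var(X) = 1.8100
σ = √Var(X) = 1.3454

(b) Point probability using PMF:
P(X = 1) = 0.296214

(c) Cumulative probability using CDF:
P(X ≤ 2) = F(2) = 0.727942

(d) Range probability:
P(1 ≤ X ≤ 2) = P(X ≤ 2) - P(X ≤ 0)
                   = F(2) - F(0)
                   = 0.727942 - 0.163654
                   = 0.564288

This means approximately 56.4% of outcomes fall in the interval [1, 2].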